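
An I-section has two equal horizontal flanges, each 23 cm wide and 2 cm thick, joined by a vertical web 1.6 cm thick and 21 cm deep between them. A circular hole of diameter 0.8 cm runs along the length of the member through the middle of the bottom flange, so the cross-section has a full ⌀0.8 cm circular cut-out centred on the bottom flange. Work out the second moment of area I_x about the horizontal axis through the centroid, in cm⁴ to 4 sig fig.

I_x ≈ 1.337 × 10⁴ cm⁴

Decompose the section into non-overlapping parts with the origin at the bottom-left of its bounding rectangle.
Bottom flange: 23 × 2, A = 46 cm², y = 1 cm, Ī = 15.3333 cm⁴.
Web: 1.6 × 21, A = 33.6 cm², y = 12.5 cm, Ī = 1234.8 cm⁴.
Top flange: 23 × 2, A = 46 cm², y = 24 cm, Ī = 15.3333 cm⁴.
Hole (subtracted): ⌀0.8, A = 0.502655 cm², y = 1 cm, Ī = 0.0201062 cm⁴.
Centroid: ȳ = ΣA·y / ΣA = 12.5462 cm.
Transfer each piece to the horizontal axis through the centroid using Ī + A·d² with d = y − 12.5462:
  bottom flange: d = -11.5462 cm → contributes +6147.82 cm⁴
  web: d = -0.0462083 cm → contributes +1234.87 cm⁴
  top flange: d = 11.4538 cm → contributes +6050.04 cm⁴
  hole: d = -11.5462 cm → contributes −67.0315 cm⁴
Total I = 13365.7 cm⁴.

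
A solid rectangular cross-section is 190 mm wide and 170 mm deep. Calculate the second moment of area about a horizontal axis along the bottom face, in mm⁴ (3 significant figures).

I_base ≈ 3.11 × 10⁸ mm⁴

The section: 190 × 170, A = 32 300 mm², y = 85 mm, Ī = 77 789 167 mm⁴.
Transfer it to a horizontal axis along the bottom face using Ī + A·d² with d = y − 0:
  the section: d = 85 mm → contributes +311 156 667 mm⁴
Total I = 311 156 667 mm⁴.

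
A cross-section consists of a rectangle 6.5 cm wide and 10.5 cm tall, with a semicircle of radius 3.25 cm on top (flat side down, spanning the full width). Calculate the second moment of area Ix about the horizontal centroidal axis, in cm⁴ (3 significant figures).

Decompose the section into non-overlapping parts with the origin at the bottom-left of its bounding rectangle.
Rectangular body: 6.5 × 10.5, A = 68.25 cm², y = 5.25 cm, Ī = 627.05 cm⁴.
Semicircular cap: semicircle r = 3.25, A = 16.592 cm², y = 11.879 cm, Ī = 12.245 cm⁴.
Centroid: ȳ = ΣA·y / ΣA = 6.5464 cm.
Transfer each piece to the horizontal centroidal axis using Ī + A·d² with d = y − 6.5464:
  rectangular body: d = -1.2964 cm → contributes +741.76 cm⁴
  semicircular cap: d = 5.3329 cm → contributes +484.11 cm⁴
Total I = 1225.9 cm⁴.

Ix ≈ 1230 cm⁴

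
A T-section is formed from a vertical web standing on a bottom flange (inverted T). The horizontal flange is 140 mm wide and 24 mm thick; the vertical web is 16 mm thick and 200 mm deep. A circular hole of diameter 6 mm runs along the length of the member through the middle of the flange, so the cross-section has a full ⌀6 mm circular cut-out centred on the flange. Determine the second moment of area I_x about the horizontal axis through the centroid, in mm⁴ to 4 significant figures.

I_x ≈ 3.130 × 10⁷ mm⁴

Break the section into simple shapes (no overlaps), measuring from the bottom-left corner of the bounding box.
Flange: 140 × 24, A = 3 360 mm², y = 12 mm, Ī = 161 280 mm⁴.
Web: 16 × 200, A = 3 200 mm², y = 124 mm, Ī = 10 666 667 mm⁴.
Hole (subtracted): ⌀6, A = 28.2743 mm², y = 12 mm, Ī = 63.6173 mm⁴.
Centroid: ȳ = ΣA·y / ΣA = 66.8706 mm.
Transfer each piece to the horizontal axis through the centroid using Ī + A·d² with d = y − 66.8706:
  flange: d = -54.8706 mm → contributes +10 277 527 mm⁴
  web: d = 57.1294 mm → contributes +21 110 709 mm⁴
  hole: d = -54.8706 mm → contributes −85191.6 mm⁴
Total I = 31 303 044 mm⁴.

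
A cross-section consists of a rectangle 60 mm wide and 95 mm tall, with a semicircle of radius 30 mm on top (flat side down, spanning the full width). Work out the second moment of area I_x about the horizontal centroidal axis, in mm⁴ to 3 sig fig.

Break the section into simple shapes (no overlaps), measuring from the bottom-left corner of the bounding box.
Rectangular body: 60 × 95, A = 5 700 mm², y = 47.5 mm, Ī = 4 286 875 mm⁴.
Semicircular cap: semicircle r = 30, A = 1413.7 mm², y = 107.73 mm, Ī = 88 903 mm⁴.
Centroid: ȳ = ΣA·y / ΣA = 59.47 mm.
Transfer each piece to the horizontal centroidal axis using Ī + A·d² with d = y − 59.47:
  rectangular body: d = -11.97 mm → contributes +5 103 583 mm⁴
  semicircular cap: d = 48.262 mm → contributes +3 381 808 mm⁴
Total I = 8 485 391 mm⁴.

I_x ≈ 8.49 × 10⁶ mm⁴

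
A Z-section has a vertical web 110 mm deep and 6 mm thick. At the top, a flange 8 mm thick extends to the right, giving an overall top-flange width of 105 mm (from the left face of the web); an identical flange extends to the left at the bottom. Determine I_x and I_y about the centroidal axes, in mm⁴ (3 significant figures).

Treat the section as a set of non-overlapping primitives; coordinates are from the bounding-box lower-left.
Web: 6 × 110, A = 660 mm², y = 55 mm, Ī = 665 500 mm⁴.
Top flange (beyond web): 99 × 8, A = 792 mm², y = 106 mm, Ī = 4 224 mm⁴.
Bottom flange (beyond web): 99 × 8, A = 792 mm², y = 4 mm, Ī = 4 224 mm⁴.
Centroid: ȳ = ΣA·y / ΣA = 55 mm.
Transfer each piece to the centroidal x-axis using Ī + A·d² with d = y − 55:
  web: d = 0 mm → contributes +665 500 mm⁴
  top flange (beyond web): d = 51 mm → contributes +2 064 216 mm⁴
  bottom flange (beyond web): d = -51 mm → contributes +2 064 216 mm⁴
Total I = 4 793 932 mm⁴.
For the y-axis: x̄ = 102 mm.
Repeating about the centroidal y-axis gives I_y = 5 661 612 mm⁴.

I_x ≈ 4.79 × 10⁶ mm⁴, I_y ≈ 5.66 × 10⁶ mm⁴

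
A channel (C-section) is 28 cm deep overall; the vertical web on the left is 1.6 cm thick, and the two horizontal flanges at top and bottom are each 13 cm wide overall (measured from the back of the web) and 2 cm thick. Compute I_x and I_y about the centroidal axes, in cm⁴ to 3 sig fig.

Split into non-overlapping primitives; take the origin at the lower-left of the bounding box.
Web: 1.6 × 28, A = 44.8 cm², y = 14 cm, Ī = 2926.9 cm⁴.
Top flange (beyond web): 11.4 × 2, A = 22.8 cm², y = 27 cm, Ī = 7.6 cm⁴.
Bottom flange (beyond web): 11.4 × 2, A = 22.8 cm², y = 1 cm, Ī = 7.6 cm⁴.
By symmetry the centroid is at mid-height, ȳ = 14 cm.
Transfer each piece to the centroidal x-axis using Ī + A·d² with d = y − 14:
  web: d = 0 cm → contributes +2926.9 cm⁴
  top flange (beyond web): d = 13 cm → contributes +3860.8 cm⁴
  bottom flange (beyond web): d = -13 cm → contributes +3860.8 cm⁴
Total I = 10 649 cm⁴.
For the y-axis: x̄ = 4.0788 cm.
Repeating about the centroidal y-axis gives I_y = 1458.2 cm⁴.

I_x ≈ 1.06 × 10⁴ cm⁴, I_y ≈ 1460 cm⁴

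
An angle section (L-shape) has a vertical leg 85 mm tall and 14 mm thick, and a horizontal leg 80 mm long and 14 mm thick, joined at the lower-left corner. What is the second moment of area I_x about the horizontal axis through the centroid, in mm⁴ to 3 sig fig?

I_x ≈ 1.39 × 10⁶ mm⁴

Treat the section as a set of non-overlapping primitives; coordinates are from the bounding-box lower-left.
Vertical leg: 14 × 85, A = 1 190 mm², y = 42.5 mm, Ī = 716 479 mm⁴.
Horizontal leg (remainder): 66 × 14, A = 924 mm², y = 7 mm, Ī = 15 092 mm⁴.
Centroid: ȳ = ΣA·y / ΣA = 26.983 mm.
Transfer each piece to the horizontal axis through the centroid using Ī + A·d² with d = y − 26.983:
  vertical leg: d = 15.517 mm → contributes +1 002 988 mm⁴
  horizontal leg (remainder): d = -19.983 mm → contributes +384 080 mm⁴
Total I = 1 387 068 mm⁴.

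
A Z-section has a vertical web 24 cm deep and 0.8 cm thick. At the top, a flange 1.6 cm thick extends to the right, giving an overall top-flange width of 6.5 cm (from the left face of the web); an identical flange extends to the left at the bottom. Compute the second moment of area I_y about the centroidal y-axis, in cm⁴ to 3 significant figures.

Treat the section as a set of non-overlapping primitives; coordinates are from the bounding-box lower-left.
Web: 0.8 × 24, A = 19.2 cm², x = 6.1 cm, Ī = 1.024 cm⁴.
Top flange (beyond web): 5.7 × 1.6, A = 9.12 cm², x = 9.35 cm, Ī = 24.692 cm⁴.
Bottom flange (beyond web): 5.7 × 1.6, A = 9.12 cm², x = 2.85 cm, Ī = 24.692 cm⁴.
Centroid: x̄ = ΣA·x / ΣA = 6.1 cm.
Transfer each piece to the centroidal y-axis using Ī + A·d² with d = x − 6.1:
  web: d = 0 cm → contributes +1.024 cm⁴
  top flange (beyond web): d = 3.25 cm → contributes +121.02 cm⁴
  bottom flange (beyond web): d = -3.25 cm → contributes +121.02 cm⁴
Total I = 243.07 cm⁴.

I_y ≈ 243 cm⁴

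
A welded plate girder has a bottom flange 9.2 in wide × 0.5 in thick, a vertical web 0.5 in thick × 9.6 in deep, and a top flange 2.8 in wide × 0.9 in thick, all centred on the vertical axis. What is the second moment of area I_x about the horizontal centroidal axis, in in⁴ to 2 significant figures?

I_x ≈ 220 in⁴

Break the section into simple shapes (no overlaps), measuring from the bottom-left corner of the bounding box.
Bottom plate: 9.2 × 0.5, A = 4.6 in², y = 0.25 in, Ī = 0.09583 in⁴.
Web plate: 0.5 × 9.6, A = 4.8 in², y = 5.3 in, Ī = 36.86 in⁴.
Top plate: 2.8 × 0.9, A = 2.52 in², y = 10.55 in, Ī = 0.1701 in⁴.
Centroid: ȳ = ΣA·y / ΣA = 4.461 in.
Transfer each piece to the horizontal centroidal axis using Ī + A·d² with d = y − 4.461:
  bottom plate: d = -4.211 in → contributes +81.67 in⁴
  web plate: d = 0.8389 in → contributes +40.24 in⁴
  top plate: d = 6.089 in → contributes +93.6 in⁴
Total I = 215.5 in⁴.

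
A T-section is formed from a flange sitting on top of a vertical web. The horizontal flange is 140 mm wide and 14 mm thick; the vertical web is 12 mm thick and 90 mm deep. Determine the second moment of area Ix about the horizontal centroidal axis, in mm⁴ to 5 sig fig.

Ix ≈ 2.6439 × 10⁶ mm⁴

Treat the section as a set of non-overlapping primitives; coordinates are from the bounding-box lower-left.
Flange: 140 × 14, A = 1 960 mm², y = 97 mm, Ī = 32013.33 mm⁴.
Web: 12 × 90, A = 1 080 mm², y = 45 mm, Ī = 729 000 mm⁴.
Centroid: ȳ = ΣA·y / ΣA = 78.52632 mm.
Transfer each piece to the horizontal centroidal axis using Ī + A·d² with d = y − 78.52632:
  flange: d = 18.47368 mm → contributes +700916.3 mm⁴
  web: d = -33.52632 mm → contributes +1 942 935 mm⁴
Total I = 2 643 851 mm⁴.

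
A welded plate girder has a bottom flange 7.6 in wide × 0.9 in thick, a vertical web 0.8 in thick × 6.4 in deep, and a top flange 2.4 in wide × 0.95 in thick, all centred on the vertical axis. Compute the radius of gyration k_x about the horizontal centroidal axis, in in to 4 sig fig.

k_x ≈ 2.911 in

Decompose the section into non-overlapping parts with the origin at the bottom-left of its bounding rectangle.
Bottom plate: 7.6 × 0.9, A = 6.84 in², y = 0.45 in, Ī = 0.4617 in⁴.
Web plate: 0.8 × 6.4, A = 5.12 in², y = 4.1 in, Ī = 17.4763 in⁴.
Top plate: 2.4 × 0.95, A = 2.28 in², y = 7.775 in, Ī = 0.171475 in⁴.
Centroid: ȳ = ΣA·y / ΣA = 2.93518 in.
Transfer each piece to the horizontal centroidal axis using Ī + A·d² with d = y − 2.93518:
  bottom plate: d = -2.48518 in → contributes +42.7064 in⁴
  web plate: d = 1.16482 in → contributes +24.4231 in⁴
  top plate: d = 4.83982 in → contributes +53.5778 in⁴
Total I = 120.707 in⁴.
Radius of gyration: k = √(I/A) = √(120.707 / 14.24) = 2.91147 in.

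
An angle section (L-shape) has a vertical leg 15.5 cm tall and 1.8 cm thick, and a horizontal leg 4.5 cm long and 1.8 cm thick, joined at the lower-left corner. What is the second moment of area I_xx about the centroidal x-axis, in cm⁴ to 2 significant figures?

I_xx ≈ 750 cm⁴

Decompose the section into non-overlapping parts with the origin at the bottom-left of its bounding rectangle.
Vertical leg: 1.8 × 15.5, A = 27.9 cm², y = 7.75 cm, Ī = 558.6 cm⁴.
Horizontal leg (remainder): 2.7 × 1.8, A = 4.86 cm², y = 0.9 cm, Ī = 1.312 cm⁴.
Centroid: ȳ = ΣA·y / ΣA = 6.734 cm.
Transfer each piece to the centroidal x-axis using Ī + A·d² with d = y − 6.734:
  vertical leg: d = 1.016 cm → contributes +587.4 cm⁴
  horizontal leg (remainder): d = -5.834 cm → contributes +166.7 cm⁴
Total I = 754.1 cm⁴.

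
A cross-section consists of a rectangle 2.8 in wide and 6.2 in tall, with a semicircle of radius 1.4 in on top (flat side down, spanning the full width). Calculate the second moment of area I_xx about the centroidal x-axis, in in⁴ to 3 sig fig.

Decompose the section into non-overlapping parts with the origin at the bottom-left of its bounding rectangle.
Rectangular body: 2.8 × 6.2, A = 17.36 in², y = 3.1 in, Ī = 55.61 in⁴.
Semicircular cap: semicircle r = 1.4, A = 3.0788 in², y = 6.7942 in, Ī = 0.42164 in⁴.
Centroid: ȳ = ΣA·y / ΣA = 3.6565 in.
Transfer each piece to the centroidal x-axis using Ī + A·d² with d = y − 3.6565:
  rectangular body: d = -0.55647 in → contributes +60.985 in⁴
  semicircular cap: d = 3.1377 in → contributes +30.733 in⁴
Total I = 91.718 in⁴.

I_xx ≈ 91.7 in⁴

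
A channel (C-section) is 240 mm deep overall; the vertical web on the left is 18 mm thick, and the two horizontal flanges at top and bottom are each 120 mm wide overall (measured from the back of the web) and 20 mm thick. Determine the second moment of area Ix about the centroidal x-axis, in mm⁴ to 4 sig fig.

Ix ≈ 7.024 × 10⁷ mm⁴

Break the section into simple shapes (no overlaps), measuring from the bottom-left corner of the bounding box.
Web: 18 × 240, A = 4 320 mm², y = 120 mm, Ī = 20 736 000 mm⁴.
Top flange (beyond web): 102 × 20, A = 2 040 mm², y = 230 mm, Ī = 68 000 mm⁴.
Bottom flange (beyond web): 102 × 20, A = 2 040 mm², y = 10 mm, Ī = 68 000 mm⁴.
By symmetry the centroid is at mid-height, ȳ = 120 mm.
Transfer each piece to the centroidal x-axis using Ī + A·d² with d = y − 120:
  web: d = 0 mm → contributes +20 736 000 mm⁴
  top flange (beyond web): d = 110 mm → contributes +24 752 000 mm⁴
  bottom flange (beyond web): d = -110 mm → contributes +24 752 000 mm⁴
Total I = 70 240 000 mm⁴.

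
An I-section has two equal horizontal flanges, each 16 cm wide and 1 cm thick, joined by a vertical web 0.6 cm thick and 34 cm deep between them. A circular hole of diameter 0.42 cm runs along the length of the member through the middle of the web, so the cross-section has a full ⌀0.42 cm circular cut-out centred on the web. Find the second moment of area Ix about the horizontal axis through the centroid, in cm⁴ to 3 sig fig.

Ix ≈ 1.18 × 10⁴ cm⁴

Decompose the section into non-overlapping parts with the origin at the bottom-left of its bounding rectangle.
Bottom flange: 16 × 1, A = 16 cm², y = 0.5 cm, Ī = 1.3333 cm⁴.
Web: 0.6 × 34, A = 20.4 cm², y = 18 cm, Ī = 1965.2 cm⁴.
Top flange: 16 × 1, A = 16 cm², y = 35.5 cm, Ī = 1.3333 cm⁴.
Hole (subtracted): ⌀0.42, A = 0.13854 cm², y = 18 cm, Ī = 0.0015275 cm⁴.
By symmetry the centroid is at mid-height, ȳ = 18 cm.
Transfer each piece to the horizontal axis through the centroid using Ī + A·d² with d = y − 18:
  bottom flange: d = -17.5 cm → contributes +4901.3 cm⁴
  web: d = 0 cm → contributes +1965.2 cm⁴
  top flange: d = 17.5 cm → contributes +4901.3 cm⁴
  hole: d = 0 cm → contributes −0.0015275 cm⁴
Total I = 11 768 cm⁴.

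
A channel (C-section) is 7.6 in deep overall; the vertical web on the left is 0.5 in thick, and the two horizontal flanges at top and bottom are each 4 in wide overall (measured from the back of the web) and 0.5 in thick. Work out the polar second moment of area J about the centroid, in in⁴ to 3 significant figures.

Treat the section as a set of non-overlapping primitives; coordinates are from the bounding-box lower-left.
Web: 0.5 × 7.6, A = 3.8 in², y = 3.8 in, Ī = 18.291 in⁴.
Top flange (beyond web): 3.5 × 0.5, A = 1.75 in², y = 7.35 in, Ī = 0.036458 in⁴.
Bottom flange (beyond web): 3.5 × 0.5, A = 1.75 in², y = 0.25 in, Ī = 0.036458 in⁴.
By symmetry the centroid is at mid-height, ȳ = 3.8 in.
Transfer each piece to the centroidal x-axis using Ī + A·d² with d = y − 3.8:
  web: d = 0 in → contributes +18.291 in⁴
  top flange (beyond web): d = 3.55 in → contributes +22.091 in⁴
  bottom flange (beyond web): d = -3.55 in → contributes +22.091 in⁴
Total I = 62.472 in⁴.
For the y-axis: x̄ = 1.2089 in.
Repeating about the centroidal y-axis gives I_y = 10.94 in⁴.
Polar second moment: J = I_x + I_y = 73.412 in⁴.

J ≈ 73.4 in⁴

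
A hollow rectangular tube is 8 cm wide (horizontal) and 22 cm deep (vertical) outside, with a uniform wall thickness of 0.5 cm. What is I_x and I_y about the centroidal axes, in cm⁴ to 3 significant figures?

I_x ≈ 1700 cm⁴, I_y ≈ 338 cm⁴

Treat the section as a set of non-overlapping primitives; coordinates are from the bounding-box lower-left.
Outer rectangle: 8 × 22, A = 176 cm², y = 11 cm, Ī = 7098.7 cm⁴.
Inner void (subtracted): 7 × 21, A = 147 cm², y = 11 cm, Ī = 5402.3 cm⁴.
By symmetry the centroid is at mid-height, ȳ = 11 cm.
All pieces are centred on the centroidal x-axis, so I = ΣĪ (holes subtracted) = 1696.4 cm⁴.
Repeating about the centroidal y-axis gives I_y = 338.42 cm⁴.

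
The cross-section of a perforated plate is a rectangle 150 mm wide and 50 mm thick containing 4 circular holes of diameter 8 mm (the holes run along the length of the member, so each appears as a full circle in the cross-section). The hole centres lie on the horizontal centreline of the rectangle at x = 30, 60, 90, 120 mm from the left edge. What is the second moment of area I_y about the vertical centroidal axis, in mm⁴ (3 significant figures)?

I_y ≈ 1.38 × 10⁷ mm⁴

Treat the section as a set of non-overlapping primitives; coordinates are from the bounding-box lower-left.
Plate: 150 × 50, A = 7 500 mm², x = 75 mm, Ī = 14 062 500 mm⁴.
Hole 1 (subtracted): ⌀8, A = 50.265 mm², x = 30 mm, Ī = 201.06 mm⁴.
Hole 2 (subtracted): ⌀8, A = 50.265 mm², x = 60 mm, Ī = 201.06 mm⁴.
Hole 3 (subtracted): ⌀8, A = 50.265 mm², x = 90 mm, Ī = 201.06 mm⁴.
Hole 4 (subtracted): ⌀8, A = 50.265 mm², x = 120 mm, Ī = 201.06 mm⁴.
By symmetry the centroid is at mid-width, x̄ = 75 mm.
Transfer each piece to the vertical centroidal axis using Ī + A·d² with d = x − 75:
  plate: d = 0 mm → contributes +14 062 500 mm⁴
  hole 1: d = -45 mm → contributes −101 989 mm⁴
  hole 2: d = -15 mm → contributes −11 511 mm⁴
  hole 3: d = 15 mm → contributes −11 511 mm⁴
  hole 4: d = 45 mm → contributes −101 989 mm⁴
Total I = 13 835 501 mm⁴.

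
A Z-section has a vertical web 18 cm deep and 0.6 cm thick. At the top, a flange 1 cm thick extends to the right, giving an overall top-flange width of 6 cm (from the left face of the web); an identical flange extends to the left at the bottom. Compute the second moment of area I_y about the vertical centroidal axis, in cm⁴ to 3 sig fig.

I_y ≈ 124 cm⁴

Treat the section as a set of non-overlapping primitives; coordinates are from the bounding-box lower-left.
Web: 0.6 × 18, A = 10.8 cm², x = 5.7 cm, Ī = 0.324 cm⁴.
Top flange (beyond web): 5.4 × 1, A = 5.4 cm², x = 8.7 cm, Ī = 13.122 cm⁴.
Bottom flange (beyond web): 5.4 × 1, A = 5.4 cm², x = 2.7 cm, Ī = 13.122 cm⁴.
Centroid: x̄ = ΣA·x / ΣA = 5.7 cm.
Transfer each piece to the vertical centroidal axis using Ī + A·d² with d = x − 5.7:
  web: d = 0 cm → contributes +0.324 cm⁴
  top flange (beyond web): d = 3 cm → contributes +61.722 cm⁴
  bottom flange (beyond web): d = -3 cm → contributes +61.722 cm⁴
Total I = 123.77 cm⁴.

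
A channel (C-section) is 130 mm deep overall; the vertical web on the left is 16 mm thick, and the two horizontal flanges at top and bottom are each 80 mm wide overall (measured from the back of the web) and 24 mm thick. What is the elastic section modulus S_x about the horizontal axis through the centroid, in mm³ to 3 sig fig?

S_x ≈ 1.80 × 10⁵ mm³

Treat the section as a set of non-overlapping primitives; coordinates are from the bounding-box lower-left.
Web: 16 × 130, A = 2 080 mm², y = 65 mm, Ī = 2 929 333 mm⁴.
Top flange (beyond web): 64 × 24, A = 1 536 mm², y = 118 mm, Ī = 73 728 mm⁴.
Bottom flange (beyond web): 64 × 24, A = 1 536 mm², y = 12 mm, Ī = 73 728 mm⁴.
By symmetry the centroid is at mid-height, ȳ = 65 mm.
Transfer each piece to the horizontal axis through the centroid using Ī + A·d² with d = y − 65:
  web: d = 0 mm → contributes +2 929 333 mm⁴
  top flange (beyond web): d = 53 mm → contributes +4 388 352 mm⁴
  bottom flange (beyond web): d = -53 mm → contributes +4 388 352 mm⁴
Total I = 11 706 037 mm⁴.
Extreme fibre distance c = 65 mm; S = I/c = 180 093 mm³.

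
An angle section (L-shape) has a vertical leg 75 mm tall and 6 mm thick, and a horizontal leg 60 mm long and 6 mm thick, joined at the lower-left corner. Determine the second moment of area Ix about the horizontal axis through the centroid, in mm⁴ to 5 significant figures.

Ix ≈ 4.3612 × 10⁵ mm⁴

Treat the section as a set of non-overlapping primitives; coordinates are from the bounding-box lower-left.
Vertical leg: 6 × 75, A = 450 mm², y = 37.5 mm, Ī = 210937.5 mm⁴.
Horizontal leg (remainder): 54 × 6, A = 324 mm², y = 3 mm, Ī = 972 mm⁴.
Centroid: ȳ = ΣA·y / ΣA = 23.05814 mm.
Transfer each piece to the horizontal axis through the centroid using Ī + A·d² with d = y − 23.05814:
  vertical leg: d = 14.44186 mm → contributes +304792.8 mm⁴
  horizontal leg (remainder): d = -20.05814 mm → contributes +131326.6 mm⁴
Total I = 436119.4 mm⁴.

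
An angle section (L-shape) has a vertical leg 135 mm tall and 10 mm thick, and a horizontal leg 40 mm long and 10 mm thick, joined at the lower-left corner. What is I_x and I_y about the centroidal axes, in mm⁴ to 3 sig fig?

I_x ≈ 3.01 × 10⁶ mm⁴, I_y ≈ 1.32 × 10⁵ mm⁴

Decompose the section into non-overlapping parts with the origin at the bottom-left of its bounding rectangle.
Vertical leg: 10 × 135, A = 1 350 mm², y = 67.5 mm, Ī = 2 050 313 mm⁴.
Horizontal leg (remainder): 30 × 10, A = 300 mm², y = 5 mm, Ī = 2 500 mm⁴.
Centroid: ȳ = ΣA·y / ΣA = 56.136 mm.
Transfer each piece to the centroidal x-axis using Ī + A·d² with d = y − 56.136:
  vertical leg: d = 11.364 mm → contributes +2 224 641 mm⁴
  horizontal leg (remainder): d = -51.136 mm → contributes +786 978 mm⁴
Total I = 3 011 619 mm⁴.
For the y-axis: x̄ = 8.6364 mm.
Repeating about the centroidal y-axis gives I_y = 131 932 mm⁴.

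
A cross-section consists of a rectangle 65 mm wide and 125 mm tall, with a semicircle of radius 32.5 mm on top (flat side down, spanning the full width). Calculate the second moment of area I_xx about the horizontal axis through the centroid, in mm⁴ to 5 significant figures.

Break the section into simple shapes (no overlaps), measuring from the bottom-left corner of the bounding box.
Rectangular body: 65 × 125, A = 8 125 mm², y = 62.5 mm, Ī = 10 579 427 mm⁴.
Semicircular cap: semicircle r = 32.5, A = 1659.154 mm², y = 138.7934 mm, Ī = 122451.9 mm⁴.
Centroid: ȳ = ΣA·y / ΣA = 75.4375 mm.
Transfer each piece to the horizontal axis through the centroid using Ī + A·d² with d = y − 75.4375:
  rectangular body: d = -12.9375 mm → contributes +11 939 381 mm⁴
  semicircular cap: d = 63.35593 mm → contributes +6 782 250 mm⁴
Total I = 18 721 632 mm⁴.

I_xx ≈ 1.8722 × 10⁷ mm⁴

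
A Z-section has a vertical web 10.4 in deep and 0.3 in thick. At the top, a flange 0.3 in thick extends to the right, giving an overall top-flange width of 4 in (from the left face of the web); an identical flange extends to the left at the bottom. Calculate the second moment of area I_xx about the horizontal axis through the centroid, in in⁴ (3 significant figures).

Break the section into simple shapes (no overlaps), measuring from the bottom-left corner of the bounding box.
Web: 0.3 × 10.4, A = 3.12 in², y = 5.2 in, Ī = 28.122 in⁴.
Top flange (beyond web): 3.7 × 0.3, A = 1.11 in², y = 10.25 in, Ī = 0.008325 in⁴.
Bottom flange (beyond web): 3.7 × 0.3, A = 1.11 in², y = 0.15 in, Ī = 0.008325 in⁴.
Centroid: ȳ = ΣA·y / ΣA = 5.2 in.
Transfer each piece to the horizontal axis through the centroid using Ī + A·d² with d = y − 5.2:
  web: d = 0 in → contributes +28.122 in⁴
  top flange (beyond web): d = 5.05 in → contributes +28.316 in⁴
  bottom flange (beyond web): d = -5.05 in → contributes +28.316 in⁴
Total I = 84.754 in⁴.

I_xx ≈ 84.8 in⁴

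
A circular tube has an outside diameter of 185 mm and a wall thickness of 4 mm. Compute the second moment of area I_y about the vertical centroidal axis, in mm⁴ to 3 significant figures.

Split into non-overlapping primitives; take the origin at the lower-left of the bounding box.
Outer circle: ⌀185, A = 26 880 mm², x = 92.5 mm, Ī = 57 498 539 mm⁴.
Bore (subtracted): ⌀177, A = 24 606 mm², x = 92.5 mm, Ī = 48 179 575 mm⁴.
By symmetry the centroid is at mid-width, x̄ = 92.5 mm.
All pieces are centred on the vertical centroidal axis, so I = ΣĪ (holes subtracted) = 9 318 964 mm⁴.

I_y ≈ 9.32 × 10⁶ mm⁴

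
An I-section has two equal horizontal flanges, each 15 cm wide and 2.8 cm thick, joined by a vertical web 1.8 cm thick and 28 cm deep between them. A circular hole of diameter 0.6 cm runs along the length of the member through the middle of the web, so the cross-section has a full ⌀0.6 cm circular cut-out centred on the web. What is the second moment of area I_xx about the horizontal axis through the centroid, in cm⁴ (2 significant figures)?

I_xx ≈ 2.3 × 10⁴ cm⁴

Decompose the section into non-overlapping parts with the origin at the bottom-left of its bounding rectangle.
Bottom flange: 15 × 2.8, A = 42 cm², y = 1.4 cm, Ī = 27.44 cm⁴.
Web: 1.8 × 28, A = 50.4 cm², y = 16.8 cm, Ī = 3 293 cm⁴.
Top flange: 15 × 2.8, A = 42 cm², y = 32.2 cm, Ī = 27.44 cm⁴.
Hole (subtracted): ⌀0.6, A = 0.2827 cm², y = 16.8 cm, Ī = 0.006362 cm⁴.
By symmetry the centroid is at mid-height, ȳ = 16.8 cm.
Transfer each piece to the horizontal axis through the centroid using Ī + A·d² with d = y − 16.8:
  bottom flange: d = -15.4 cm → contributes +9 988 cm⁴
  web: d = 0 cm → contributes +3 293 cm⁴
  top flange: d = 15.4 cm → contributes +9 988 cm⁴
  hole: d = 0 cm → contributes −0.006362 cm⁴
Total I = 23 269 cm⁴.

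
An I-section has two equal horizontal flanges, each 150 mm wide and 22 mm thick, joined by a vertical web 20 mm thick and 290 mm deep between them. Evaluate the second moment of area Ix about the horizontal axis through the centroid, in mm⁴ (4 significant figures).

Decompose the section into non-overlapping parts with the origin at the bottom-left of its bounding rectangle.
Bottom flange: 150 × 22, A = 3 300 mm², y = 11 mm, Ī = 133 100 mm⁴.
Web: 20 × 290, A = 5 800 mm², y = 167 mm, Ī = 40 648 333 mm⁴.
Top flange: 150 × 22, A = 3 300 mm², y = 323 mm, Ī = 133 100 mm⁴.
By symmetry the centroid is at mid-height, ȳ = 167 mm.
Transfer each piece to the horizontal axis through the centroid using Ī + A·d² with d = y − 167:
  bottom flange: d = -156 mm → contributes +80 441 900 mm⁴
  web: d = 0 mm → contributes +40 648 333 mm⁴
  top flange: d = 156 mm → contributes +80 441 900 mm⁴
Total I = 201 532 133 mm⁴.

Ix ≈ 2.015 × 10⁸ mm⁴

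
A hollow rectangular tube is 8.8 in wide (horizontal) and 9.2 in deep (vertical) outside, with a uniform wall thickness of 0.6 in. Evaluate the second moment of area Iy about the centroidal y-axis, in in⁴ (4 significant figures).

Treat the section as a set of non-overlapping primitives; coordinates are from the bounding-box lower-left.
Outer rectangle: 8.8 × 9.2, A = 80.96 in², x = 4.4 in, Ī = 522.462 in⁴.
Inner void (subtracted): 7.6 × 8, A = 60.8 in², x = 4.4 in, Ī = 292.651 in⁴.
By symmetry the centroid is at mid-width, x̄ = 4.4 in.
All pieces are centred on the centroidal y-axis, so I = ΣĪ (holes subtracted) = 229.811 in⁴.

Iy ≈ 229.8 in⁴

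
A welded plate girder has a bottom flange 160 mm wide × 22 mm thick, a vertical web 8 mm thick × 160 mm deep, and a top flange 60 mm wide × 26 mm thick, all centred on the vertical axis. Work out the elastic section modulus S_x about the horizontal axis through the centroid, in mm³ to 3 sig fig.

Decompose the section into non-overlapping parts with the origin at the bottom-left of its bounding rectangle.
Bottom plate: 160 × 22, A = 3 520 mm², y = 11 mm, Ī = 141 973 mm⁴.
Web plate: 8 × 160, A = 1 280 mm², y = 102 mm, Ī = 2 730 667 mm⁴.
Top plate: 60 × 26, A = 1 560 mm², y = 195 mm, Ī = 87 880 mm⁴.
Centroid: ȳ = ΣA·y / ΣA = 74.447 mm.
Transfer each piece to the horizontal axis through the centroid using Ī + A·d² with d = y − 74.447:
  bottom plate: d = -63.447 mm → contributes +14 311 605 mm⁴
  web plate: d = 27.553 mm → contributes +3 702 434 mm⁴
  top plate: d = 120.55 mm → contributes +22 759 573 mm⁴
Total I = 40 773 612 mm⁴.
Extreme fibre distance c = 133.55 mm; S = I/c = 305 298 mm³.

S_x ≈ 3.05 × 10⁵ mm³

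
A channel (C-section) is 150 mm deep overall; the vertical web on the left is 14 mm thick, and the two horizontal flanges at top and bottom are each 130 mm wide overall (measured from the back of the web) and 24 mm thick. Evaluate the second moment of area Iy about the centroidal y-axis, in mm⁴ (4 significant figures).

Iy ≈ 1.272 × 10⁷ mm⁴

Treat the section as a set of non-overlapping primitives; coordinates are from the bounding-box lower-left.
Web: 14 × 150, A = 2 100 mm², x = 7 mm, Ī = 34 300 mm⁴.
Top flange (beyond web): 116 × 24, A = 2 784 mm², x = 72 mm, Ī = 3 121 792 mm⁴.
Bottom flange (beyond web): 116 × 24, A = 2 784 mm², x = 72 mm, Ī = 3 121 792 mm⁴.
Centroid: x̄ = ΣA·x / ΣA = 54.1987 mm.
Transfer each piece to the centroidal y-axis using Ī + A·d² with d = x − 54.1987:
  web: d = -47.1987 mm → contributes +4 712 516 mm⁴
  top flange (beyond web): d = 17.8013 mm → contributes +4 003 999 mm⁴
  bottom flange (beyond web): d = 17.8013 mm → contributes +4 003 999 mm⁴
Total I = 12 720 513 mm⁴.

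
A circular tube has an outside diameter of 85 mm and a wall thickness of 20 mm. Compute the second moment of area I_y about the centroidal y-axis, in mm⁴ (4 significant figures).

I_y ≈ 2.361 × 10⁶ mm⁴

Decompose the section into non-overlapping parts with the origin at the bottom-left of its bounding rectangle.
Outer circle: ⌀85, A = 5674.5 mm², x = 42.5 mm, Ī = 2 562 392 mm⁴.
Bore (subtracted): ⌀45, A = 1590.43 mm², x = 42.5 mm, Ī = 201 289 mm⁴.
By symmetry the centroid is at mid-width, x̄ = 42.5 mm.
All pieces are centred on the centroidal y-axis, so I = ΣĪ (holes subtracted) = 2 361 103 mm⁴.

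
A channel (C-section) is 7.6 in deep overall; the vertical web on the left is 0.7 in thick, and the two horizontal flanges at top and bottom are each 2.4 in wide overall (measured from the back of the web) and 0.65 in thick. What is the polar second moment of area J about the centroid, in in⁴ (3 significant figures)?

J ≈ 55.4 in⁴

Split into non-overlapping primitives; take the origin at the lower-left of the bounding box.
Web: 0.7 × 7.6, A = 5.32 in², y = 3.8 in, Ī = 25.607 in⁴.
Top flange (beyond web): 1.7 × 0.65, A = 1.105 in², y = 7.275 in, Ī = 0.038905 in⁴.
Bottom flange (beyond web): 1.7 × 0.65, A = 1.105 in², y = 0.325 in, Ī = 0.038905 in⁴.
By symmetry the centroid is at mid-height, ȳ = 3.8 in.
Transfer each piece to the centroidal x-axis using Ī + A·d² with d = y − 3.8:
  web: d = 0 in → contributes +25.607 in⁴
  top flange (beyond web): d = 3.475 in → contributes +13.382 in⁴
  bottom flange (beyond web): d = -3.475 in → contributes +13.382 in⁴
Total I = 52.372 in⁴.
For the y-axis: x̄ = 0.70219 in.
Repeating about the centroidal y-axis gives I_y = 2.9979 in⁴.
Polar second moment: J = I_x + I_y = 55.37 in⁴.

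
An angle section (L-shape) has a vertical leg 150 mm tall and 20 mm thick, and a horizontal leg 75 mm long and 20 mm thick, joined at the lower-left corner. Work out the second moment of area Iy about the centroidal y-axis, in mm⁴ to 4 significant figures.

Split into non-overlapping primitives; take the origin at the lower-left of the bounding box.
Vertical leg: 20 × 150, A = 3 000 mm², x = 10 mm, Ī = 100 000 mm⁴.
Horizontal leg (remainder): 55 × 20, A = 1 100 mm², x = 47.5 mm, Ī = 277 292 mm⁴.
Centroid: x̄ = ΣA·x / ΣA = 20.061 mm.
Transfer each piece to the centroidal y-axis using Ī + A·d² with d = x − 20.061:
  vertical leg: d = -10.061 mm → contributes +403 670 mm⁴
  horizontal leg (remainder): d = 27.439 mm → contributes +1 105 482 mm⁴
Total I = 1 509 151 mm⁴.

Iy ≈ 1.509 × 10⁶ mm⁴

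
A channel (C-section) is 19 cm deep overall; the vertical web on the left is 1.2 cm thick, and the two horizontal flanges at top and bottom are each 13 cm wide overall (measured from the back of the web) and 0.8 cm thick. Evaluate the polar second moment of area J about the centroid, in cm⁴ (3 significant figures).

J ≈ 2910 cm⁴

Decompose the section into non-overlapping parts with the origin at the bottom-left of its bounding rectangle.
Web: 1.2 × 19, A = 22.8 cm², y = 9.5 cm, Ī = 685.9 cm⁴.
Top flange (beyond web): 11.8 × 0.8, A = 9.44 cm², y = 18.6 cm, Ī = 0.50347 cm⁴.
Bottom flange (beyond web): 11.8 × 0.8, A = 9.44 cm², y = 0.4 cm, Ī = 0.50347 cm⁴.
By symmetry the centroid is at mid-height, ȳ = 9.5 cm.
Transfer each piece to the centroidal x-axis using Ī + A·d² with d = y − 9.5:
  web: d = 0 cm → contributes +685.9 cm⁴
  top flange (beyond web): d = 9.1 cm → contributes +782.23 cm⁴
  bottom flange (beyond web): d = -9.1 cm → contributes +782.23 cm⁴
Total I = 2250.4 cm⁴.
For the y-axis: x̄ = 3.5443 cm.
Repeating about the centroidal y-axis gives I_y = 658.16 cm⁴.
Polar second moment: J = I_x + I_y = 2908.5 cm⁴.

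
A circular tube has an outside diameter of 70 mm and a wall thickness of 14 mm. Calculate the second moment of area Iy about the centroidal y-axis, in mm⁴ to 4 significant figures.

Iy ≈ 1.026 × 10⁶ mm⁴

Treat the section as a set of non-overlapping primitives; coordinates are from the bounding-box lower-left.
Outer circle: ⌀70, A = 3848.45 mm², x = 35 mm, Ī = 1 178 588 mm⁴.
Bore (subtracted): ⌀42, A = 1385.44 mm², x = 35 mm, Ī = 152 745 mm⁴.
By symmetry the centroid is at mid-width, x̄ = 35 mm.
All pieces are centred on the centroidal y-axis, so I = ΣĪ (holes subtracted) = 1 025 843 mm⁴.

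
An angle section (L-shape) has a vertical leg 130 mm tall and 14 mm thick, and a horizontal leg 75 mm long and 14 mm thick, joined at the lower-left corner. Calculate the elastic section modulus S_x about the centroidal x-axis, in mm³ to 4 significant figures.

Break the section into simple shapes (no overlaps), measuring from the bottom-left corner of the bounding box.
Vertical leg: 14 × 130, A = 1 820 mm², y = 65 mm, Ī = 2 563 167 mm⁴.
Horizontal leg (remainder): 61 × 14, A = 854 mm², y = 7 mm, Ī = 13948.7 mm⁴.
Centroid: ȳ = ΣA·y / ΣA = 46.4764 mm.
Transfer each piece to the centroidal x-axis using Ī + A·d² with d = y − 46.4764:
  vertical leg: d = 18.5236 mm → contributes +3 187 649 mm⁴
  horizontal leg (remainder): d = -39.4764 mm → contributes +1 344 813 mm⁴
Total I = 4 532 462 mm⁴.
Extreme fibre distance c = 83.5236 mm; S = I/c = 54265.7 mm³.

S_x ≈ 5.427 × 10⁴ mm³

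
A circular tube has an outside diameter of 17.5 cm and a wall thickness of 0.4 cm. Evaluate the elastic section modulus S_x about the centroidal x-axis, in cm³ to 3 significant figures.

S_x ≈ 89.8 cm³

Split into non-overlapping primitives; take the origin at the lower-left of the bounding box.
Outer circle: ⌀17.5, A = 240.53 cm², y = 8.75 cm, Ī = 4603.9 cm⁴.
Bore (subtracted): ⌀16.7, A = 219.04 cm², y = 8.75 cm, Ī = 3 818 cm⁴.
By symmetry the centroid is at mid-height, ȳ = 8.75 cm.
All pieces are centred on the centroidal x-axis, so I = ΣĪ (holes subtracted) = 785.86 cm⁴.
Extreme fibre distance c = 8.75 cm; S = I/c = 89.813 cm³.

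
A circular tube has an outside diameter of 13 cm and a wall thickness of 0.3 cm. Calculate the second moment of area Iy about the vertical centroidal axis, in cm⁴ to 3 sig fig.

Treat the section as a set of non-overlapping primitives; coordinates are from the bounding-box lower-left.
Outer circle: ⌀13, A = 132.73 cm², x = 6.5 cm, Ī = 1 402 cm⁴.
Bore (subtracted): ⌀12.4, A = 120.76 cm², x = 6.5 cm, Ī = 1160.5 cm⁴.
By symmetry the centroid is at mid-width, x̄ = 6.5 cm.
All pieces are centred on the vertical centroidal axis, so I = ΣĪ (holes subtracted) = 241.45 cm⁴.

Iy ≈ 241 cm⁴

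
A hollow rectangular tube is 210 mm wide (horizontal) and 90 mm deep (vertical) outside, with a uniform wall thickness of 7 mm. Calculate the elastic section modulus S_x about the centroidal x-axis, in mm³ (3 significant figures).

S_x ≈ 1.24 × 10⁵ mm³

Treat the section as a set of non-overlapping primitives; coordinates are from the bounding-box lower-left.
Outer rectangle: 210 × 90, A = 18 900 mm², y = 45 mm, Ī = 12 757 500 mm⁴.
Inner void (subtracted): 196 × 76, A = 14 896 mm², y = 45 mm, Ī = 7 169 941 mm⁴.
By symmetry the centroid is at mid-height, ȳ = 45 mm.
All pieces are centred on the centroidal x-axis, so I = ΣĪ (holes subtracted) = 5 587 559 mm⁴.
Extreme fibre distance c = 45 mm; S = I/c = 124 168 mm³.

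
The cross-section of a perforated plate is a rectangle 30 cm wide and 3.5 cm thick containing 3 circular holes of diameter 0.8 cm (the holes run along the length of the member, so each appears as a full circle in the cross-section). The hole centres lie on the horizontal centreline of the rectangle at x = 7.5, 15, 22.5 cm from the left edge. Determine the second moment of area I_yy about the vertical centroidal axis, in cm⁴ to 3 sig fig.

I_yy ≈ 7820 cm⁴

Break the section into simple shapes (no overlaps), measuring from the bottom-left corner of the bounding box.
Plate: 30 × 3.5, A = 105 cm², x = 15 cm, Ī = 7 875 cm⁴.
Hole 1 (subtracted): ⌀0.8, A = 0.50265 cm², x = 7.5 cm, Ī = 0.020106 cm⁴.
Hole 2 (subtracted): ⌀0.8, A = 0.50265 cm², x = 15 cm, Ī = 0.020106 cm⁴.
Hole 3 (subtracted): ⌀0.8, A = 0.50265 cm², x = 22.5 cm, Ī = 0.020106 cm⁴.
By symmetry the centroid is at mid-width, x̄ = 15 cm.
Transfer each piece to the vertical centroidal axis using Ī + A·d² with d = x − 15:
  plate: d = 0 cm → contributes +7 875 cm⁴
  hole 1: d = -7.5 cm → contributes −28.294 cm⁴
  hole 2: d = 0 cm → contributes −0.020106 cm⁴
  hole 3: d = 7.5 cm → contributes −28.294 cm⁴
Total I = 7818.4 cm⁴.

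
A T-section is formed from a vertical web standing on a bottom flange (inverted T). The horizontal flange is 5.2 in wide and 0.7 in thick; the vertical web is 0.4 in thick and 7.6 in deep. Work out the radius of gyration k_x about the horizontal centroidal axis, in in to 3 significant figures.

k_x ≈ 2.55 in

Decompose the section into non-overlapping parts with the origin at the bottom-left of its bounding rectangle.
Flange: 5.2 × 0.7, A = 3.64 in², y = 0.35 in, Ī = 0.14863 in⁴.
Web: 0.4 × 7.6, A = 3.04 in², y = 4.5 in, Ī = 14.633 in⁴.
Centroid: ȳ = ΣA·y / ΣA = 2.2386 in.
Transfer each piece to the horizontal centroidal axis using Ī + A·d² with d = y − 2.2386:
  flange: d = -1.8886 in → contributes +13.132 in⁴
  web: d = 2.2614 in → contributes +30.179 in⁴
Total I = 43.311 in⁴.
Radius of gyration: k = √(I/A) = √(43.311 / 6.68) = 2.5463 in.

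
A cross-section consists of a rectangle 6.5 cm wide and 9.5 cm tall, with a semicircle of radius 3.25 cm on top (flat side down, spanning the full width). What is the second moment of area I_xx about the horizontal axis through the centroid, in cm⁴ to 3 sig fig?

I_xx ≈ 968 cm⁴

Treat the section as a set of non-overlapping primitives; coordinates are from the bounding-box lower-left.
Rectangular body: 6.5 × 9.5, A = 61.75 cm², y = 4.75 cm, Ī = 464.41 cm⁴.
Semicircular cap: semicircle r = 3.25, A = 16.592 cm², y = 10.879 cm, Ī = 12.245 cm⁴.
Centroid: ȳ = ΣA·y / ΣA = 6.0481 cm.
Transfer each piece to the horizontal axis through the centroid using Ī + A·d² with d = y − 6.0481:
  rectangular body: d = -1.2981 cm → contributes +568.46 cm⁴
  semicircular cap: d = 4.8312 cm → contributes +399.51 cm⁴
Total I = 967.97 cm⁴.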